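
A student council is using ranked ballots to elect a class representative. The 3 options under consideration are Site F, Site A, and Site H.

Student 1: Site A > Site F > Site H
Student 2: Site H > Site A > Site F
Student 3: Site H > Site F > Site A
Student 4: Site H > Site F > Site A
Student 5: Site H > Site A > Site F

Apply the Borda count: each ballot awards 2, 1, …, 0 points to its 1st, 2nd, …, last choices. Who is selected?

Borda scores:
  Site F: 1 + 0 + 1 + 1 + 0 = 3
  Site A: 2 + 1 + 0 + 0 + 1 = 4
  Site H: 0 + 2 + 2 + 2 + 2 = 8
Site H has the highest total.

Site H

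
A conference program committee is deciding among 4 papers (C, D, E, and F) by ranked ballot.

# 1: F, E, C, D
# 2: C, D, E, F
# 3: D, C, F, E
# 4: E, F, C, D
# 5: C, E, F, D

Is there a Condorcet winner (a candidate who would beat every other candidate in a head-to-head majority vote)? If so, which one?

Head-to-head results (5 voters total):
C vs D: C wins 4–1.
C vs E: C wins 3–2.
C vs F: C wins 3–2.
D vs E: E wins 3–2.
D vs F: F wins 3–2.
E vs F: E wins 3–2.
C beats each rival — D (4–1), E (3–2), F (3–2) — so C is the Condorcet winner.

C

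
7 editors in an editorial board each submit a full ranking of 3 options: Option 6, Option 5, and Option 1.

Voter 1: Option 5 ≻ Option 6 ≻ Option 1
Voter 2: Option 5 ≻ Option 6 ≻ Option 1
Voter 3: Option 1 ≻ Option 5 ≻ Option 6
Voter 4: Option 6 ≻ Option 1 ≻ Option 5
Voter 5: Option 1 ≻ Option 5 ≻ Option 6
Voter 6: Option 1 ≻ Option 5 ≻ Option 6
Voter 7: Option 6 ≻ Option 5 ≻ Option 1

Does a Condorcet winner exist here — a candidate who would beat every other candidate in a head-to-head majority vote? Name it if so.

None — there is no Condorcet winner

Head-to-head results (7 voters total):
Option 6 vs Option 5: Option 5 wins 5–2.
Option 6 vs Option 1: Option 6 wins 4–3.
Option 5 vs Option 1: Option 1 wins 4–3.
No candidate beats all others: Option 6 beats Option 1 beats Option 5 beats Option 6, a majority cycle.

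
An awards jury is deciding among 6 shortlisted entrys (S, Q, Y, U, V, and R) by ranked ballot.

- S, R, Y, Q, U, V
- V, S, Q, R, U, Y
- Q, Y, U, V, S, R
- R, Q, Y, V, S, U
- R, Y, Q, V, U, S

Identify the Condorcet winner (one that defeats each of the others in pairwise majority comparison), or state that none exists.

There is no Condorcet winner

Head-to-head results (5 voters total):
S vs Q: Q wins 3–2.
S vs Y: Y wins 3–2.
S vs U: S wins 3–2.
S vs V: V wins 4–1.
S vs R: S wins 3–2.
Q vs Y: Q wins 3–2.
Q vs U: Q wins 5–0.
Q vs V: Q wins 4–1.
Q vs R: R wins 3–2.
Y vs U: Y wins 4–1.
Y vs V: Y wins 4–1.
Y vs R: R wins 4–1.
U vs V: V wins 3–2.
U vs R: R wins 4–1.
V vs R: R wins 3–2.
No candidate beats all others: S beats R beats Q beats S, a majority cycle.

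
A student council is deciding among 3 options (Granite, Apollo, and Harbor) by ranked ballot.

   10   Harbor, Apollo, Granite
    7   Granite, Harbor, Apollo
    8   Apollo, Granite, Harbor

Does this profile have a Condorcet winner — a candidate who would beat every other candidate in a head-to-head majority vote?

No

Head-to-head results (25 voters total):
Granite vs Apollo: Apollo wins 18–7.
Granite vs Harbor: Granite wins 15–10.
Apollo vs Harbor: Harbor wins 17–8.
No candidate beats all others: Granite beats Harbor beats Apollo beats Granite, a majority cycle.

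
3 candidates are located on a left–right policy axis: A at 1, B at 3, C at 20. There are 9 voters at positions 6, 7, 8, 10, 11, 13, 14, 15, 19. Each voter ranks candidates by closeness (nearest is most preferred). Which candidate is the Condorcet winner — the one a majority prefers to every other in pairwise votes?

B

With single-peaked preferences on a line, the Condorcet winner is the candidate closest to the median voter.
The median voter (position 11) is closest to B at 3.
Check: B vs A — voters closer to B: 9 of 9.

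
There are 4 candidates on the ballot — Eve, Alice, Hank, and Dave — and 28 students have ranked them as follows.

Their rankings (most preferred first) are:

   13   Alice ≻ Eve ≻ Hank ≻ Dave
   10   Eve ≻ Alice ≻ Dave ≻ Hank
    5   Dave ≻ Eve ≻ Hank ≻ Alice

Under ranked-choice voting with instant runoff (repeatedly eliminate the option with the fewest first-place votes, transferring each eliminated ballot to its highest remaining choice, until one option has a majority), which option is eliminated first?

Hank

Round 1: Alice 13, Eve 10, Dave 5, Hank 0. Hank has the fewest and is eliminated.
Round 2: Alice 13, Eve 10, Dave 5. Dave has the fewest and is eliminated.
Round 3: Eve 15, Alice 13. Eve has a majority.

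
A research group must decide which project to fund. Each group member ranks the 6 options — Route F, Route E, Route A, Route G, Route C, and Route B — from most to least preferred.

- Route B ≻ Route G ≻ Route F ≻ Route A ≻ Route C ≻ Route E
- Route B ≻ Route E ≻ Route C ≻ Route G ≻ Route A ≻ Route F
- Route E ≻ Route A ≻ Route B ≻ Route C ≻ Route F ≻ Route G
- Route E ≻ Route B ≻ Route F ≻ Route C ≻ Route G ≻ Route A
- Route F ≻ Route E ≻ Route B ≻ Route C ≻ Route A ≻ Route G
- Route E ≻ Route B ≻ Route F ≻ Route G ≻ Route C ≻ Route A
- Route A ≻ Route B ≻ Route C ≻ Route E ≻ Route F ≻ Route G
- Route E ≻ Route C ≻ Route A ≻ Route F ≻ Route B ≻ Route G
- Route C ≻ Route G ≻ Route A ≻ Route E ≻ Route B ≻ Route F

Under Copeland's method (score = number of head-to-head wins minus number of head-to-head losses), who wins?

Route E

Pairwise results:
  Route F vs Route E: Route E wins 7–2.
  Route F vs Route A: Route A wins 5–4.
  Route F vs Route G: Route F wins 6–3.
  Route F vs Route C: Route C wins 5–4.
  Route F vs Route B: Route B wins 7–2.
  Route E vs Route A: Route E wins 6–3.
  Route E vs Route G: Route E wins 7–2.
  Route E vs Route C: Route E wins 6–3.
  Route E vs Route B: Route E wins 6–3.
  Route A vs Route G: Route G wins 5–4.
  Route A vs Route C: Route C wins 6–3.
  Route A vs Route B: Route B wins 5–4.
  Route G vs Route C: Route C wins 7–2.
  Route G vs Route B: Route B wins 8–1.
  Route C vs Route B: Route B wins 7–2.
Copeland scores (wins − losses):
  Route F: 1 − 4 = -3
  Route E: 5 − 0 = 5
  Route A: 1 − 4 = -3
  Route G: 1 − 4 = -3
  Route C: 3 − 2 = 1
  Route B: 4 − 1 = 3
Route E has the best Copeland score.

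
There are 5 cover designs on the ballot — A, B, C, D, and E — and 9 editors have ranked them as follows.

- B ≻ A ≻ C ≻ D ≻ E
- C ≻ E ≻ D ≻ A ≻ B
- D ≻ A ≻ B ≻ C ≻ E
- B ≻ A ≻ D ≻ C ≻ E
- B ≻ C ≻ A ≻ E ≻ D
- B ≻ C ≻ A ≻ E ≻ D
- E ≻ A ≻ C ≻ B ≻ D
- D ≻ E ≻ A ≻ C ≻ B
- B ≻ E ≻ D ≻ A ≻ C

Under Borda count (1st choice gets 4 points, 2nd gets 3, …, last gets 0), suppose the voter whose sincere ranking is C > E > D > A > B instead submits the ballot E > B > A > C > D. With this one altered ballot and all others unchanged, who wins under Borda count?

Borda totals with the altered ballot: A 21, B 26, C 14, D 13, E 16.
The winner is unchanged: still B.

B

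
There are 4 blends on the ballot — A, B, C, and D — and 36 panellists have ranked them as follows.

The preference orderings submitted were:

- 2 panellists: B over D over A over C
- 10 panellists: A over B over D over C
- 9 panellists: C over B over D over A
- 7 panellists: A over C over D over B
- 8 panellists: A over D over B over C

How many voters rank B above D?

21

Ballots ranking B above D: 2+10+9 = 21.
Ballots ranking D above B: 7+8 = 15.
So 21 of 36 voters prefer B to D.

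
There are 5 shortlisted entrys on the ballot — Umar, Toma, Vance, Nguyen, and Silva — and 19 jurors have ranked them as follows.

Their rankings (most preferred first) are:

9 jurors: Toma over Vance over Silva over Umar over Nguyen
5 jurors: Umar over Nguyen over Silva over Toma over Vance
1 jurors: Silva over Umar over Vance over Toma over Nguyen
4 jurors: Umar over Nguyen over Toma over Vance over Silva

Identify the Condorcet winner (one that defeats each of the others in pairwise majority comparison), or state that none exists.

None — there is no Condorcet winner

Head-to-head results (19 voters total):
Umar vs Toma: Umar wins 10–9.
Umar vs Vance: Umar wins 10–9.
Umar vs Nguyen: Umar wins 19–0.
Umar vs Silva: Silva wins 10–9.
Toma vs Vance: Toma wins 18–1.
Toma vs Nguyen: Toma wins 10–9.
Toma vs Silva: Toma wins 13–6.
Vance vs Nguyen: Vance wins 10–9.
Vance vs Silva: Vance wins 13–6.
Nguyen vs Silva: Silva wins 10–9.
No candidate beats all others: Umar beats Toma beats Silva beats Umar, a majority cycle.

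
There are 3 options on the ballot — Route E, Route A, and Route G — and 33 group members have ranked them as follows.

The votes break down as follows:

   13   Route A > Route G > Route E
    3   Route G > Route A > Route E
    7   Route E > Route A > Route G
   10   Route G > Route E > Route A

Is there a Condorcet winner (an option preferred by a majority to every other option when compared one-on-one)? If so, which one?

None — there is no Condorcet winner

Head-to-head results (33 voters total):
Route E vs Route A: Route E wins 17–16.
Route E vs Route G: Route G wins 26–7.
Route A vs Route G: Route A wins 20–13.
No candidate beats all others: Route E beats Route A beats Route G beats Route E, a majority cycle.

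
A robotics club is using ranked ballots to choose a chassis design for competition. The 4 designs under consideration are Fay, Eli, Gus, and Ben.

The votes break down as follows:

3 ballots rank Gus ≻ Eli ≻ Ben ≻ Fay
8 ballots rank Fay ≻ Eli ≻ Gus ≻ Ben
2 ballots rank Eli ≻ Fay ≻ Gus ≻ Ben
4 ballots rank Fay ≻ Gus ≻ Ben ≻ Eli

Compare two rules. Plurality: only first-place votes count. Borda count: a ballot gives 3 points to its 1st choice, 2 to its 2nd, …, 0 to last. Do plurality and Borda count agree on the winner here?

Yes

Plurality first-place counts: Fay 12, Eli 2, Gus 3, Ben 0 → Fay.
Borda totals: Fay 40, Eli 28, Gus 27, Ben 7 → Fay.
The two rules agree on Fay.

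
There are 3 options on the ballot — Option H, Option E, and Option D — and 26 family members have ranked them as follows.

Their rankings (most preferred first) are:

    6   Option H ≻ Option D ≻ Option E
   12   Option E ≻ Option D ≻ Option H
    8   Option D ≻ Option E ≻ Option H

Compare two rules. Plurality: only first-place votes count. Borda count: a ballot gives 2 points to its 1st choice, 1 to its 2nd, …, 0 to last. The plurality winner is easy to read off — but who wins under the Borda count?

Option D

Plurality first-place counts: Option H 6, Option E 12, Option D 8 → Option E.
Borda totals: Option H 12, Option E 32, Option D 34 → Option D.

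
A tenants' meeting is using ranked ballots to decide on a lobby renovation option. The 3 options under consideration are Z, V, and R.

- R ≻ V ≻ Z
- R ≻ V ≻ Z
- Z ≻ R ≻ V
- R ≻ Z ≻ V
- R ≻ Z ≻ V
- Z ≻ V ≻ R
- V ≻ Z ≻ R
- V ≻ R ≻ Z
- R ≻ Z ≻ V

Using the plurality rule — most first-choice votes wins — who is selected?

First-place vote totals:
  Z: 2
  V: 2
  R: 5
R has the most first-place votes.

R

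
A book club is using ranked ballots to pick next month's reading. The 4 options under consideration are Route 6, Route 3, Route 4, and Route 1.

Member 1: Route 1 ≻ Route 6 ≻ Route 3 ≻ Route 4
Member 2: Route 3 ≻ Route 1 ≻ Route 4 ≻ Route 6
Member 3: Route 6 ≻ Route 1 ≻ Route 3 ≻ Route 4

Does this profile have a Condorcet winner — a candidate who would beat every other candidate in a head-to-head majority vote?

Head-to-head results (3 voters total):
Route 6 vs Route 3: Route 6 wins 2–1.
Route 6 vs Route 4: Route 6 wins 2–1.
Route 6 vs Route 1: Route 1 wins 2–1.
Route 3 vs Route 4: Route 3 wins 3–0.
Route 3 vs Route 1: Route 1 wins 2–1.
Route 4 vs Route 1: Route 1 wins 3–0.
Route 1 beats each rival — Route 6 (2–1), Route 3 (2–1), Route 4 (3–0) — so Route 1 is the Condorcet winner.

Yes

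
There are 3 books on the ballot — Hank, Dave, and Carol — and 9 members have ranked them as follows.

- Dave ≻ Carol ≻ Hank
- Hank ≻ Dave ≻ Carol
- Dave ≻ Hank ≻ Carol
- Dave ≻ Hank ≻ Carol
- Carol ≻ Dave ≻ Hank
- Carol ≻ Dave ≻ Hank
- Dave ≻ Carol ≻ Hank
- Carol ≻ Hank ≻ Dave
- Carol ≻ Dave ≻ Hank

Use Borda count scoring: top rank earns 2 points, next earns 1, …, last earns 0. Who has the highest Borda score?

Borda scores:
  Hank: 0 + 2 + 1 + 1 + 0 + 0 + 0 + 1 + 0 = 5
  Dave: 2 + 1 + 2 + 2 + 1 + 1 + 2 + 0 + 1 = 12
  Carol: 1 + 0 + 0 + 0 + 2 + 2 + 1 + 2 + 2 = 10
Dave has the highest total.

Dave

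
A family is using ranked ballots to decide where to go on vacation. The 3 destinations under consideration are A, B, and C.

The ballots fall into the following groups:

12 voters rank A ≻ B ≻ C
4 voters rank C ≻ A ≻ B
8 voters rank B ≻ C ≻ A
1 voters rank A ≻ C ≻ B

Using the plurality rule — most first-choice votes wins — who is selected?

First-place vote totals:
  A: 13
  B: 8
  C: 4
A has the most first-place votes.

A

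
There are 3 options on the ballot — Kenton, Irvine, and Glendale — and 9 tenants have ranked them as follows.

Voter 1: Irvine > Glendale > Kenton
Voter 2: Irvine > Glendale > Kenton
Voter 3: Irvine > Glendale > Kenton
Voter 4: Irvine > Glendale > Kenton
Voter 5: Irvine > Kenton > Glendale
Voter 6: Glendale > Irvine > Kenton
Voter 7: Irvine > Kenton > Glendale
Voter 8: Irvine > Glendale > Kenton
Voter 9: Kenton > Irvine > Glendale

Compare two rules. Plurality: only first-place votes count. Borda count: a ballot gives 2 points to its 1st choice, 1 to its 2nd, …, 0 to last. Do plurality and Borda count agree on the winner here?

Plurality first-place counts: Kenton 1, Irvine 7, Glendale 1 → Irvine.
Borda totals: Kenton 4, Irvine 16, Glendale 7 → Irvine.
The two rules agree on Irvine.

Yes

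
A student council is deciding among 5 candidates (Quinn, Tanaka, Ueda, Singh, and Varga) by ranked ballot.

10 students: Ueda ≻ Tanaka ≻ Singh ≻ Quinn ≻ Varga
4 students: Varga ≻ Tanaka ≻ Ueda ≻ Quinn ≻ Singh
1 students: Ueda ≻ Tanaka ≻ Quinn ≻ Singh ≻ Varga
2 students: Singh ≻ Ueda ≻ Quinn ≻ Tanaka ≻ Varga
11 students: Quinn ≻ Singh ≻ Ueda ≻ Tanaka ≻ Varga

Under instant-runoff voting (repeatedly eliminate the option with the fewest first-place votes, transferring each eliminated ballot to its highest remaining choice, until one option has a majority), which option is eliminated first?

Round 1: Quinn 11, Ueda 11, Varga 4, Singh 2, Tanaka 0. Tanaka has the fewest and is eliminated.
Round 2: Quinn 11, Ueda 11, Varga 4, Singh 2. Singh has the fewest and is eliminated.
Round 3: Ueda 13, Quinn 11, Varga 4. Varga has the fewest and is eliminated.
Round 4: Ueda 17, Quinn 11. Ueda has a majority.

Tanaka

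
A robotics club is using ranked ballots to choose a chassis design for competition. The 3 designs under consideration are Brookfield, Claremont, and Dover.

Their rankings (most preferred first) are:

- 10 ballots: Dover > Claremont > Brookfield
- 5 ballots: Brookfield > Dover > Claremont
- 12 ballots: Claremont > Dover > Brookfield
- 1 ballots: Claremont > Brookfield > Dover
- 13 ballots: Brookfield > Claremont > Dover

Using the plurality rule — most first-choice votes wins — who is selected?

First-place vote totals:
  Brookfield: 18
  Claremont: 13
  Dover: 10
Brookfield has the most first-place votes.

Brookfield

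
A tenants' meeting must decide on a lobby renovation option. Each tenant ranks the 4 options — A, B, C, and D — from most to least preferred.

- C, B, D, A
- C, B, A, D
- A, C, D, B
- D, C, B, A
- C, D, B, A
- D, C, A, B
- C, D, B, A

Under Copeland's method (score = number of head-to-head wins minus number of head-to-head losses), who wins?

Pairwise results:
  A vs B: B wins 5–2.
  A vs C: C wins 6–1.
  A vs D: D wins 5–2.
  B vs C: C wins 7–0.
  B vs D: D wins 5–2.
  C vs D: C wins 5–2.
Copeland scores (wins − losses):
  A: 0 − 3 = -3
  B: 1 − 2 = -1
  C: 3 − 0 = 3
  D: 2 − 1 = 1
C has the best Copeland score.

C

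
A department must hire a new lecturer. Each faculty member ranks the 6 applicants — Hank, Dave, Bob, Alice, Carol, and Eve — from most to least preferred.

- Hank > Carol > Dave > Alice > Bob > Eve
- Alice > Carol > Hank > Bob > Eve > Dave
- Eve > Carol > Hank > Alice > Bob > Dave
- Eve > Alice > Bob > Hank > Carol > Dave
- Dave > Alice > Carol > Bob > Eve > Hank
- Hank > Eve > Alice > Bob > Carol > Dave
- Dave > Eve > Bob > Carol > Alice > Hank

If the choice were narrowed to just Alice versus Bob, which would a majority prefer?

Alice

Ballots ranking Alice above Bob: 6.
Ballots ranking Bob above Alice: 1.
Alice wins the head-to-head, 6–1.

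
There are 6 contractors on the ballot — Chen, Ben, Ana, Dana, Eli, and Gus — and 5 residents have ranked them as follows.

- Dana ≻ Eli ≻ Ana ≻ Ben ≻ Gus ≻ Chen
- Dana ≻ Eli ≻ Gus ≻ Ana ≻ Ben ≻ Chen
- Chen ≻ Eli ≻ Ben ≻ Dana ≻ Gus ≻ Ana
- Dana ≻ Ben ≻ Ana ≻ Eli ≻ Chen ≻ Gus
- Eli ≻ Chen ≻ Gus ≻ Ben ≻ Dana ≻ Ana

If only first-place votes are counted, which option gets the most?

First-place vote totals:
  Chen: 1
  Ben: 0
  Ana: 0
  Dana: 3
  Eli: 1
  Gus: 0
Dana has the most first-place votes.

Dana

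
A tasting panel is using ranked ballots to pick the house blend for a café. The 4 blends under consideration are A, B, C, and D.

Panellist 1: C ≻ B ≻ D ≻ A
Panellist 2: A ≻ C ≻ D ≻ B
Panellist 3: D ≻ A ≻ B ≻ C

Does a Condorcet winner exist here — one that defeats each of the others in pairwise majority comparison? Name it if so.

Head-to-head results (3 voters total):
A vs B: A wins 2–1.
A vs C: A wins 2–1.
A vs D: D wins 2–1.
B vs C: C wins 2–1.
B vs D: D wins 2–1.
C vs D: C wins 2–1.
No candidate beats all others: A beats C beats D beats A, a majority cycle.

No Condorcet winner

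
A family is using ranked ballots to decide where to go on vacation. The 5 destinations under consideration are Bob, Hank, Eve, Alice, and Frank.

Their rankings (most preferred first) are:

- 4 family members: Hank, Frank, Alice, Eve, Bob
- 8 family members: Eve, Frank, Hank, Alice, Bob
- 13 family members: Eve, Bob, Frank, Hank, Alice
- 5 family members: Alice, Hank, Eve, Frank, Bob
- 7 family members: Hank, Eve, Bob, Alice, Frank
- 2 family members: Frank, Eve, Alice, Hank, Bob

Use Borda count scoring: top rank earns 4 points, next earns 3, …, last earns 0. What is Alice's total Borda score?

Borda scores:
  Bob: 4·0 + 8·0 + 13·3 + 5·0 + 7·2 + 2·0 = 53
  Hank: 4·4 + 8·2 + 13·1 + 5·3 + 7·4 + 2·1 = 90
  Eve: 4·1 + 8·4 + 13·4 + 5·2 + 7·3 + 2·3 = 125
  Alice: 4·2 + 8·1 + 13·0 + 5·4 + 7·1 + 2·2 = 47
  Frank: 4·3 + 8·3 + 13·2 + 5·1 + 7·0 + 2·4 = 75

47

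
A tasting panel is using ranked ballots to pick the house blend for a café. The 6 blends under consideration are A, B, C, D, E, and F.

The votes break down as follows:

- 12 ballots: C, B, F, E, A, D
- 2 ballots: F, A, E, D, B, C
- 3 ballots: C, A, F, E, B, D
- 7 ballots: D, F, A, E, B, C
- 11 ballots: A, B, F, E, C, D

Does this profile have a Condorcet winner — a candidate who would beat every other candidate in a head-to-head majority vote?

Head-to-head results (35 voters total):
A vs B: A wins 23–12.
A vs C: A wins 20–15.
A vs D: A wins 28–7.
A vs E: A wins 23–12.
A vs F: F wins 21–14.
B vs C: B wins 20–15.
B vs D: B wins 26–9.
B vs E: B wins 23–12.
B vs F: B wins 23–12.
C vs D: C wins 26–9.
C vs E: E wins 20–15.
C vs F: F wins 20–15.
D vs E: E wins 28–7.
D vs F: F wins 28–7.
E vs F: F wins 35–0.
No candidate beats all others: A beats B beats F beats A, a majority cycle.

No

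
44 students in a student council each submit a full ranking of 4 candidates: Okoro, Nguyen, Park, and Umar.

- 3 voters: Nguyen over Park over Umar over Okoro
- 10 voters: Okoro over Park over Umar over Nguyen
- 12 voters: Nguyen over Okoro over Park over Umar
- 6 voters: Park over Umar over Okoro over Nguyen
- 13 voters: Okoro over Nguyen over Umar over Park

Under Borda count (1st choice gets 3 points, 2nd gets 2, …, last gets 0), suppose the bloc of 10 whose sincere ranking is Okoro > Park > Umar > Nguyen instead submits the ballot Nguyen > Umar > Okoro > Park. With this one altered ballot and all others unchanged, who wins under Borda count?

Nguyen

Borda totals with the altered ballot: Okoro 79, Nguyen 101, Park 36, Umar 48.
The switch changes the winner from Okoro to Nguyen.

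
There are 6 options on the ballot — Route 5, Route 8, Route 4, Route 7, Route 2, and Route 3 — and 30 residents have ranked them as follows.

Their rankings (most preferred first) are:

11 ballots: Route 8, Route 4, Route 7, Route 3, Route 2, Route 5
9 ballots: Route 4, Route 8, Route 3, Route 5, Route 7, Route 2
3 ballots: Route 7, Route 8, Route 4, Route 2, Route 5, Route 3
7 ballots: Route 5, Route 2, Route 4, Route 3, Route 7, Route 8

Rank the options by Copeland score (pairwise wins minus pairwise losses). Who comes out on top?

Pairwise results:
  Route 5 vs Route 8: Route 8 wins 23–7.
  Route 5 vs Route 4: Route 4 wins 23–7.
  Route 5 vs Route 7: Route 5 wins 16–14.
  Route 5 vs Route 2: Route 5 wins 16–14.
  Route 5 vs Route 3: Route 3 wins 20–10.
  Route 8 vs Route 4: Route 4 wins 16–14.
  Route 8 vs Route 7: Route 8 wins 20–10.
  Route 8 vs Route 2: Route 8 wins 23–7.
  Route 8 vs Route 3: Route 8 wins 23–7.
  Route 4 vs Route 7: Route 4 wins 27–3.
  Route 4 vs Route 2: Route 4 wins 23–7.
  Route 4 vs Route 3: Route 4 wins 30–0.
  Route 7 vs Route 2: Route 7 wins 23–7.
  Route 7 vs Route 3: Route 3 wins 16–14.
  Route 2 vs Route 3: Route 3 wins 20–10.
Copeland scores (wins − losses):
  Route 5: 2 − 3 = -1
  Route 8: 4 − 1 = 3
  Route 4: 5 − 0 = 5
  Route 7: 1 − 4 = -3
  Route 2: 0 − 5 = -5
  Route 3: 3 − 2 = 1
Route 4 has the best Copeland score.

Route 4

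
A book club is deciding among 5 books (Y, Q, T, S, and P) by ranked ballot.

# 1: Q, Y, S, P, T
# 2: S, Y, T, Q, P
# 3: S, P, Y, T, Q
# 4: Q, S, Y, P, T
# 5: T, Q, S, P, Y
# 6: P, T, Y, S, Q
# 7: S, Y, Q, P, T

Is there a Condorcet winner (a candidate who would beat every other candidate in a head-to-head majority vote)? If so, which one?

Head-to-head results (7 voters total):
Y vs Q: Y wins 4–3.
Y vs T: Y wins 5–2.
Y vs S: S wins 5–2.
Y vs P: Y wins 4–3.
Q vs T: T wins 4–3.
Q vs S: S wins 4–3.
Q vs P: Q wins 5–2.
T vs S: S wins 5–2.
T vs P: P wins 5–2.
S vs P: S wins 6–1.
S beats each rival — Y (5–2), Q (4–3), T (5–2), P (6–1) — so S is the Condorcet winner.

S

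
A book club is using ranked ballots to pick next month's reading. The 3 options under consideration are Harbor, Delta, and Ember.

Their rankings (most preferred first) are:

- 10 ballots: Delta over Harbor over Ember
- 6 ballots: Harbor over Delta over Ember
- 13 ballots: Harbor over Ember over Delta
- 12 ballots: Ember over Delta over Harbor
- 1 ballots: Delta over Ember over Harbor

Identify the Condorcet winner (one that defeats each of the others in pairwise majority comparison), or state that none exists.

Head-to-head results (42 voters total):
Harbor vs Delta: Delta wins 23–19.
Harbor vs Ember: Harbor wins 29–13.
Delta vs Ember: Ember wins 25–17.
No candidate beats all others: Harbor beats Ember beats Delta beats Harbor, a majority cycle.

None — there is no Condorcet winner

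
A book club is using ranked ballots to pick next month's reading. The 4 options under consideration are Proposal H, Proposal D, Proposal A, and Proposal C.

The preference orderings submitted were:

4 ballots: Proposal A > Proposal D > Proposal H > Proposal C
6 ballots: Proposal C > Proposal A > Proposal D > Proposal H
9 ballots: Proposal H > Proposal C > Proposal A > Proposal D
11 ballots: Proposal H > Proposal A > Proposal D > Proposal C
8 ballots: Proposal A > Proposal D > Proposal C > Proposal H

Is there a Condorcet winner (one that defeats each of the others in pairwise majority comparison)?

Head-to-head results (38 voters total):
Proposal H vs Proposal D: Proposal H wins 20–18.
Proposal H vs Proposal A: Proposal H wins 20–18.
Proposal H vs Proposal C: Proposal H wins 24–14.
Proposal D vs Proposal A: Proposal A wins 38–0.
Proposal D vs Proposal C: Proposal D wins 23–15.
Proposal A vs Proposal C: Proposal A wins 23–15.
Proposal H beats each rival — Proposal D (20–18), Proposal A (20–18), Proposal C (24–14) — so Proposal H is the Condorcet winner.

Yes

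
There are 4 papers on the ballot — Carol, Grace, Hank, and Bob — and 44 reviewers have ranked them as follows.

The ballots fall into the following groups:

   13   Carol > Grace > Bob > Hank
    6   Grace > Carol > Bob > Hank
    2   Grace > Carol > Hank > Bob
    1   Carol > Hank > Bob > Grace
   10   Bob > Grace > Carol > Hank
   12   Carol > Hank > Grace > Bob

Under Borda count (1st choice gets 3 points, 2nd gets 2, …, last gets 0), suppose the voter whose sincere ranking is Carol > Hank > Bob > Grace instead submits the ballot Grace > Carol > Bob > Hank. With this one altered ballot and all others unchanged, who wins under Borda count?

Borda totals with the altered ballot: Carol 103, Grace 85, Hank 26, Bob 50.
The winner is unchanged: still Carol.

Carol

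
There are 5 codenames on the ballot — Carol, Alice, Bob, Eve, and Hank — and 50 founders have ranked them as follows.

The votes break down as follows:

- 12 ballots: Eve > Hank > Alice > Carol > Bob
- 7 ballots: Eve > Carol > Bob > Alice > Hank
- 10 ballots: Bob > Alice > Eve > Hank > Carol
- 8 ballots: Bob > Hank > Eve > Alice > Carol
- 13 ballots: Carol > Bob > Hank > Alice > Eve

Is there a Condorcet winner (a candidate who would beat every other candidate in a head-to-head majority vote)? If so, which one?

No Condorcet winner

Head-to-head results (50 voters total):
Carol vs Alice: Alice wins 30–20.
Carol vs Bob: Carol wins 32–18.
Carol vs Eve: Eve wins 37–13.
Carol vs Hank: Hank wins 30–20.
Alice vs Bob: Bob wins 38–12.
Alice vs Eve: Eve wins 27–23.
Alice vs Hank: Hank wins 33–17.
Bob vs Eve: Bob wins 31–19.
Bob vs Hank: Bob wins 38–12.
Eve vs Hank: Eve wins 29–21.
No candidate beats all others: Carol beats Bob beats Alice beats Carol, a majority cycle.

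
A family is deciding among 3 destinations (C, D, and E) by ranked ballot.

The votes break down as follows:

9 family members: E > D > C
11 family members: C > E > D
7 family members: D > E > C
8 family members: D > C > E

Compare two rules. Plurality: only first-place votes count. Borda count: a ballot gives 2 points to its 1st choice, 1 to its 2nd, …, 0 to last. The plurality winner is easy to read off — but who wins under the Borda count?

Plurality first-place counts: C 11, D 15, E 9 → D.
Borda totals: C 30, D 39, E 36 → D.

D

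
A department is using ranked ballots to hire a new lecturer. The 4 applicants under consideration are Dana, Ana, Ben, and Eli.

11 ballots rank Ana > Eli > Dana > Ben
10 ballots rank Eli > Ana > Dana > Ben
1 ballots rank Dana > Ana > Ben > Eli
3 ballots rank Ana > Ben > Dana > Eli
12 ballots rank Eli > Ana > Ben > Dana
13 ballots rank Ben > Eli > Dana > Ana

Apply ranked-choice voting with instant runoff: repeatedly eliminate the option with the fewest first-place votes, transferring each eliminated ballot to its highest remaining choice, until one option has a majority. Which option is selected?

Eli

Round 1: Eli 22, Ana 14, Ben 13, Dana 1. Dana has the fewest and is eliminated.
Round 2: Eli 22, Ana 15, Ben 13. Ben has the fewest and is eliminated.
Round 3: Eli 35, Ana 15. Eli has a majority.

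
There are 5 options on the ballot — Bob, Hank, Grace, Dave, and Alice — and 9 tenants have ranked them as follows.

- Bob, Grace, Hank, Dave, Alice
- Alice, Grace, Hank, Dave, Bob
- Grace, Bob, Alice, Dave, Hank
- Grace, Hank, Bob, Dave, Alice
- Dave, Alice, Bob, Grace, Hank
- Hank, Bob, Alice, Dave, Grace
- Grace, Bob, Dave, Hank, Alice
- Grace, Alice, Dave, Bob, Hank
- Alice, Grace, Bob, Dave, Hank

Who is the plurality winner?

First-place vote totals:
  Bob: 1
  Hank: 1
  Grace: 4
  Dave: 1
  Alice: 2
Grace has the most first-place votes.

Grace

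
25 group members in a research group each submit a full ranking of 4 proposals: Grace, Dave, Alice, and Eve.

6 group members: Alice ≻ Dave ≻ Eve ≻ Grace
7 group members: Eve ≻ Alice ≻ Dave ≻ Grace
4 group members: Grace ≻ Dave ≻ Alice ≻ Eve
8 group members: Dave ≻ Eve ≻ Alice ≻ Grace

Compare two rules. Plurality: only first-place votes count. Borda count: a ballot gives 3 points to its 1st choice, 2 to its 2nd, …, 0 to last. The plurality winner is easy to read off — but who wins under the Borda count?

Plurality first-place counts: Grace 4, Dave 8, Alice 6, Eve 7 → Dave.
Borda totals: Grace 12, Dave 51, Alice 44, Eve 43 → Dave.

Dave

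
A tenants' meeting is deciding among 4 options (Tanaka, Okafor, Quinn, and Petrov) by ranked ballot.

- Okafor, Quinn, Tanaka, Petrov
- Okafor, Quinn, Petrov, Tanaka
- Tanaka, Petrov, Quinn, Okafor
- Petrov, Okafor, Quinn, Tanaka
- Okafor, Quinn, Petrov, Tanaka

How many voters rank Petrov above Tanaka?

Ballots ranking Petrov above Tanaka: 3.
Ballots ranking Tanaka above Petrov: 2.
So 3 of 5 voters prefer Petrov to Tanaka.

3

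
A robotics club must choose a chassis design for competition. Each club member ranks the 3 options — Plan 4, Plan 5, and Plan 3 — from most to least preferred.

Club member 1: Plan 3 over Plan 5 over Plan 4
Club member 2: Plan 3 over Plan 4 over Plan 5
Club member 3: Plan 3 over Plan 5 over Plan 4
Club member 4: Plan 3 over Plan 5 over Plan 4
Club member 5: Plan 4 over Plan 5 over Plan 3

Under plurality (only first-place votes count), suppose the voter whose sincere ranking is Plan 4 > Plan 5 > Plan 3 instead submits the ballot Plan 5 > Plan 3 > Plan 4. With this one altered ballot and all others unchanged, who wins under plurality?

Plan 3

First-place totals with the altered ballot: Plan 4 0, Plan 5 1, Plan 3 4.
The winner is unchanged: still Plan 3.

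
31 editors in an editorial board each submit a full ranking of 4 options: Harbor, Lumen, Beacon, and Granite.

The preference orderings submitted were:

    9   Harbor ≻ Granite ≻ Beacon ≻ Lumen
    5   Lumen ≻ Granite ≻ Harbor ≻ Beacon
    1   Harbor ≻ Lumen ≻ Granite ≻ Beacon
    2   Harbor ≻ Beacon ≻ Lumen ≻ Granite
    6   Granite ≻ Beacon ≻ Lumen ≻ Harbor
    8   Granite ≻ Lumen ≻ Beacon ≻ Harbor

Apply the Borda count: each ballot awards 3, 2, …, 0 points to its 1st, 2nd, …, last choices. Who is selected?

Granite

Borda scores:
  Harbor: 9·3 + 5·1 + 3 + 2·3 + 6·0 + 8·0 = 41
  Lumen: 9·0 + 5·3 + 2 + 2·1 + 6·1 + 8·2 = 41
  Beacon: 9·1 + 5·0 + 0 + 2·2 + 6·2 + 8·1 = 33
  Granite: 9·2 + 5·2 + 1 + 2·0 + 6·3 + 8·3 = 71
Granite has the highest total.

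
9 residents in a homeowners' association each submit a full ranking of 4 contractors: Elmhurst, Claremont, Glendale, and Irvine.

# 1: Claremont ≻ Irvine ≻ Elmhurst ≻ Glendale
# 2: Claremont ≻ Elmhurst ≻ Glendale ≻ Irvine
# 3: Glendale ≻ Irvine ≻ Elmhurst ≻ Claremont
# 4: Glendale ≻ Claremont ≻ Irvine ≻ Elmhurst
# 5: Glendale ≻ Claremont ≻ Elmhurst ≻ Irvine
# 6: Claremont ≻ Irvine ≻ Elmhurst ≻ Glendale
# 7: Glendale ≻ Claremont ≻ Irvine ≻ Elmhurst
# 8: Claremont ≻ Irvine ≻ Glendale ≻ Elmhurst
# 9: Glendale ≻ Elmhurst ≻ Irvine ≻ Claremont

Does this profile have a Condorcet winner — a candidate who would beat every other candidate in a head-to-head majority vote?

Yes

Head-to-head results (9 voters total):
Elmhurst vs Claremont: Claremont wins 7–2.
Elmhurst vs Glendale: Glendale wins 6–3.
Elmhurst vs Irvine: Irvine wins 6–3.
Claremont vs Glendale: Glendale wins 5–4.
Claremont vs Irvine: Claremont wins 7–2.
Glendale vs Irvine: Glendale wins 6–3.
Glendale beats each rival — Elmhurst (6–3), Claremont (5–4), Irvine (6–3) — so Glendale is the Condorcet winner.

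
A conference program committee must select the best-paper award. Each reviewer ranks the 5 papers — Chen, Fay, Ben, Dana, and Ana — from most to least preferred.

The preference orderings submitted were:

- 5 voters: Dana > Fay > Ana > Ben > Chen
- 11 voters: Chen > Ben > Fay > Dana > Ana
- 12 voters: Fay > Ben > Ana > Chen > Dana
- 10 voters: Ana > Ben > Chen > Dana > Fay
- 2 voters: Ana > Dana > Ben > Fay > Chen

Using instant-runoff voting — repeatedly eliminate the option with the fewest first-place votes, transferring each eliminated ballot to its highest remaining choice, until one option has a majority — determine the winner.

Fay

Round 1: Fay 12, Ana 12, Chen 11, Dana 5, Ben 0. Ben has the fewest and is eliminated.
Round 2: Fay 12, Ana 12, Chen 11, Dana 5. Dana has the fewest and is eliminated.
Round 3: Fay 17, Ana 12, Chen 11. Chen has the fewest and is eliminated.
Round 4: Fay 28, Ana 12. Fay has a majority.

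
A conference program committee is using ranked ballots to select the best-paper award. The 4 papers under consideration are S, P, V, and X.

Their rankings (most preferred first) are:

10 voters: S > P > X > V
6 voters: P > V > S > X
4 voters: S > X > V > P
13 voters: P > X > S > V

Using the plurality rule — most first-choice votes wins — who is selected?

P

First-place vote totals:
  S: 14
  P: 19
  V: 0
  X: 0
P has the most first-place votes.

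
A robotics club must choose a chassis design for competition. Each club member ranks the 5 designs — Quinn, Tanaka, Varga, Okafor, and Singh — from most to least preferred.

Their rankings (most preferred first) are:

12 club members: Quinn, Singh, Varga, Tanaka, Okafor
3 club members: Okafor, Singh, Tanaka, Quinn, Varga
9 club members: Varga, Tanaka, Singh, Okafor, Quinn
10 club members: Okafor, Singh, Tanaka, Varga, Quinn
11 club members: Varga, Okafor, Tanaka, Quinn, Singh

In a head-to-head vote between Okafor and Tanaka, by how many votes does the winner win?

3

Ballots ranking Okafor above Tanaka: 3+10+11 = 24.
Ballots ranking Tanaka above Okafor: 12+9 = 21.
Okafor wins 24–21, a margin of 3.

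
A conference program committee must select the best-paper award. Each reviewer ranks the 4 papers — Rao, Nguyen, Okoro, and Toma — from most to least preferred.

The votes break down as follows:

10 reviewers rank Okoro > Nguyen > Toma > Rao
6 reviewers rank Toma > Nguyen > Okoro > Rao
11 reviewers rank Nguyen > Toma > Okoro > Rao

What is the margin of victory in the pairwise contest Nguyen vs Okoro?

Ballots ranking Nguyen above Okoro: 6+11 = 17.
Ballots ranking Okoro above Nguyen: 10.
Nguyen wins 17–10, a margin of 7.

7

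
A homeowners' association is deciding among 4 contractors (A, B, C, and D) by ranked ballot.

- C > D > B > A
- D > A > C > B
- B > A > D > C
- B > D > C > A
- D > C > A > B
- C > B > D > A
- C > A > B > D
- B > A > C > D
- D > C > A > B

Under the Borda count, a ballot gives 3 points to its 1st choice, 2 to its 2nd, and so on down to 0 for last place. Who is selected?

C

Borda scores:
  A: 0 + 2 + 2 + 0 + 1 + 0 + 2 + 2 + 1 = 10
  B: 1 + 0 + 3 + 3 + 0 + 2 + 1 + 3 + 0 = 13
  C: 3 + 1 + 0 + 1 + 2 + 3 + 3 + 1 + 2 = 16
  D: 2 + 3 + 1 + 2 + 3 + 1 + 0 + 0 + 3 = 15
C has the highest total.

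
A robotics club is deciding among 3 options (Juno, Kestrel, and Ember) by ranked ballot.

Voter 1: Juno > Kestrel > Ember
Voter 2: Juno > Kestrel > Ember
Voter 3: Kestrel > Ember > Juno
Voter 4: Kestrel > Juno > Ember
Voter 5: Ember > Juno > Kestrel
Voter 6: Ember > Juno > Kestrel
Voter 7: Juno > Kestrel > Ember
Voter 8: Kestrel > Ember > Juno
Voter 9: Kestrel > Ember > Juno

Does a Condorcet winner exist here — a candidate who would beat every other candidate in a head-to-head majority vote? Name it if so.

Head-to-head results (9 voters total):
Juno vs Kestrel: Juno wins 5–4.
Juno vs Ember: Ember wins 5–4.
Kestrel vs Ember: Kestrel wins 7–2.
No candidate beats all others: Juno beats Kestrel beats Ember beats Juno, a majority cycle.

None — there is no Condorcet winner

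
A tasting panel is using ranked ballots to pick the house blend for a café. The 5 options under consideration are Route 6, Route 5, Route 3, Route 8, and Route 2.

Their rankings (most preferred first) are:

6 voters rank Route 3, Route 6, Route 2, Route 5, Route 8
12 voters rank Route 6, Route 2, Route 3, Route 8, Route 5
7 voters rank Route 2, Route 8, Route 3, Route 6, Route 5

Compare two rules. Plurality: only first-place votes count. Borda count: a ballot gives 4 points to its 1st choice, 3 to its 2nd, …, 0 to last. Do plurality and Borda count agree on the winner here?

No

Plurality first-place counts: Route 6 12, Route 5 0, Route 3 6, Route 8 0, Route 2 7 → Route 6.
Borda totals: Route 6 73, Route 5 6, Route 3 62, Route 8 33, Route 2 76 → Route 2.
The two rules disagree: plurality picks Route 6, Borda picks Route 2.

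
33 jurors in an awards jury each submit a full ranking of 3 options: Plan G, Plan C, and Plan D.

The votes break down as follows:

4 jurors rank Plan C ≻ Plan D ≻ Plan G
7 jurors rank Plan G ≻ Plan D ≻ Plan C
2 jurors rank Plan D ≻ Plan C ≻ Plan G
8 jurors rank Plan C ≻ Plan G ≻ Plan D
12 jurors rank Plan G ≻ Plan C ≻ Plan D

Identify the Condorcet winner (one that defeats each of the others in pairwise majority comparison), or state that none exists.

Head-to-head results (33 voters total):
Plan G vs Plan C: Plan G wins 19–14.
Plan G vs Plan D: Plan G wins 27–6.
Plan C vs Plan D: Plan C wins 24–9.
Plan G beats each rival — Plan C (19–14), Plan D (27–6) — so Plan G is the Condorcet winner.

Plan G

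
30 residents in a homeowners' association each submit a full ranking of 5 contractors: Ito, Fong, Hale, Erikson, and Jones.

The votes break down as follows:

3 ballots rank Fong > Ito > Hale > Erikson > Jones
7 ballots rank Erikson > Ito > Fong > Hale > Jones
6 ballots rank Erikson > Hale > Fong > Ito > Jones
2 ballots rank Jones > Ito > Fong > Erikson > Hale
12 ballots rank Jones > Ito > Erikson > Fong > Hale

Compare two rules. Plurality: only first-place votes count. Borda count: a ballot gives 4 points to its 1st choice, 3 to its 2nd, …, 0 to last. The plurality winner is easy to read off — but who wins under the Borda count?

Erikson

Plurality first-place counts: Ito 0, Fong 3, Hale 0, Erikson 13, Jones 14 → Jones.
Borda totals: Ito 78, Fong 54, Hale 31, Erikson 81, Jones 56 → Erikson.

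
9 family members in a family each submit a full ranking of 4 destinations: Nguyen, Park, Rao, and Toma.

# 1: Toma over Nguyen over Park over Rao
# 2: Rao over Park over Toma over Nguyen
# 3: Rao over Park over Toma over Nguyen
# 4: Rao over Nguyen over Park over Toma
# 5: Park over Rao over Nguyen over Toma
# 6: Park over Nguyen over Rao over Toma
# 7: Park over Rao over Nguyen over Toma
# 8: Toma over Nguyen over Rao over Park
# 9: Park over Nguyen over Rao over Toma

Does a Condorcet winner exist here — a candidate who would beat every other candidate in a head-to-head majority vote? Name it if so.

Park

Head-to-head results (9 voters total):
Nguyen vs Park: Park wins 6–3.
Nguyen vs Rao: Rao wins 5–4.
Nguyen vs Toma: Nguyen wins 5–4.
Park vs Rao: Park wins 5–4.
Park vs Toma: Park wins 7–2.
Rao vs Toma: Rao wins 7–2.
Park beats each rival — Nguyen (6–3), Rao (5–4), Toma (7–2) — so Park is the Condorcet winner.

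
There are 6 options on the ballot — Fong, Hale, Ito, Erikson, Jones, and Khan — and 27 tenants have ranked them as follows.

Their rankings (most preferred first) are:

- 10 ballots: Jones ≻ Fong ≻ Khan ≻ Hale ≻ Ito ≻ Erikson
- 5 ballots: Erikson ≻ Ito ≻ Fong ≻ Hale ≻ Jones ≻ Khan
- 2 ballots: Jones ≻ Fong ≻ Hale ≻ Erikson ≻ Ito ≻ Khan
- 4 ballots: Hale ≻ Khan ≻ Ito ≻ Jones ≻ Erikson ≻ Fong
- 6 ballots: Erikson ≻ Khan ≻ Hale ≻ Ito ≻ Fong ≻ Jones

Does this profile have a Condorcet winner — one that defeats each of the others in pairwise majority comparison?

Head-to-head results (27 voters total):
Fong vs Hale: Fong wins 17–10.
Fong vs Ito: Ito wins 15–12.
Fong vs Erikson: Erikson wins 15–12.
Fong vs Jones: Jones wins 16–11.
Fong vs Khan: Fong wins 17–10.
Hale vs Ito: Hale wins 22–5.
Hale vs Erikson: Hale wins 16–11.
Hale vs Jones: Hale wins 15–12.
Hale vs Khan: Khan wins 16–11.
Ito vs Erikson: Ito wins 14–13.
Ito vs Jones: Ito wins 15–12.
Ito vs Khan: Khan wins 20–7.
Erikson vs Jones: Jones wins 16–11.
Erikson vs Khan: Khan wins 14–13.
Jones vs Khan: Jones wins 17–10.
No candidate beats all others: Fong beats Hale beats Ito beats Fong, a majority cycle.

No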